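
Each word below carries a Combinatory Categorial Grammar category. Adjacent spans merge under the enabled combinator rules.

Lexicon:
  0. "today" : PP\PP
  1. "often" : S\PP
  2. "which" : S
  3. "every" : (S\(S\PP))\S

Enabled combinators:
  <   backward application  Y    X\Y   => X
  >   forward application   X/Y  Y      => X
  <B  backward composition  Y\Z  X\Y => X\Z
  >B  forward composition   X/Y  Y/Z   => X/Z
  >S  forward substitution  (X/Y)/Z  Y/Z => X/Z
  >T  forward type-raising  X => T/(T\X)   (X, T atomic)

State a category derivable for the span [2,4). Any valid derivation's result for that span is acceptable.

S\(S\PP)

[0,4] S   <
  [0,2] S\PP   <B
    [0,1] "today" : PP\PP
    [1,2] "often" : S\PP
  [2,4] S\(S\PP)   <
    [2,3] "which" : S
    [3,4] "every" : (S\(S\PP))\S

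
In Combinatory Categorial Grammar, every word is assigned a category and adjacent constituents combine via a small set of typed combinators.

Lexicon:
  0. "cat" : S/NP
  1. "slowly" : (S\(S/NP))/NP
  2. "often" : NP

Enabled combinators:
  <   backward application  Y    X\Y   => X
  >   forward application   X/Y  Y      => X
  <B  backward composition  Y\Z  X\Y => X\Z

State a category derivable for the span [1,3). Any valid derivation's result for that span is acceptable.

[0,3] S   <
  [0,1] "cat" : S/NP
  [1,3] S\(S/NP)   >
    [1,2] "slowly" : (S\(S/NP))/NP
    [2,3] "often" : NP

S\(S/NP)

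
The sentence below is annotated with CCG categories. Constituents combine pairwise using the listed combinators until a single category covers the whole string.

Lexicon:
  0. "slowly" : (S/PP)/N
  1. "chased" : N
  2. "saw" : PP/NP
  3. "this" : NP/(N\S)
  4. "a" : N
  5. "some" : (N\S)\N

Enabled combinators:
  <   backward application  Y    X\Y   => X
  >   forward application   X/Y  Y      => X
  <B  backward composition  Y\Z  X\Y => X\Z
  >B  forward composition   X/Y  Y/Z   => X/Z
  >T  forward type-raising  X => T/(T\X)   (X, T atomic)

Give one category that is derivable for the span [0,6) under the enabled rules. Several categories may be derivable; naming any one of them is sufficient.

S

[0,6] S   >
  [0,2] S/PP   >
    [0,1] "slowly" : (S/PP)/N
    [1,2] "chased" : N
  [2,6] PP   >
    [2,3] "saw" : PP/NP
    [3,6] NP   >
      [3,4] "this" : NP/(N\S)
      [4,6] N\S   <
        [4,5] "a" : N
        [5,6] "some" : (N\S)\N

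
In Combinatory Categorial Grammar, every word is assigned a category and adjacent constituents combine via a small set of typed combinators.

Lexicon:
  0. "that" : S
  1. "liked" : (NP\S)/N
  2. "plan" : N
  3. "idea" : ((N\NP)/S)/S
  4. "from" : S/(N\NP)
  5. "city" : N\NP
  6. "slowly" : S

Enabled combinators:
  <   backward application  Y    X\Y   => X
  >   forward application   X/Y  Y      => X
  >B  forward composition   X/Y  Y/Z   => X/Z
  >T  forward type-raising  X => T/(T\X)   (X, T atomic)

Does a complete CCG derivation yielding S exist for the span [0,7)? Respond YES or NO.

S (NP\S)/N N ((N\NP)/S)/S S/(N\NP) N\NP S
CKY chart[0,7] = {N, N/(N\N), N/(S\S), NP/(NP\N), PP/(PP\N), S/(S\N)}; S ∉ chart

NO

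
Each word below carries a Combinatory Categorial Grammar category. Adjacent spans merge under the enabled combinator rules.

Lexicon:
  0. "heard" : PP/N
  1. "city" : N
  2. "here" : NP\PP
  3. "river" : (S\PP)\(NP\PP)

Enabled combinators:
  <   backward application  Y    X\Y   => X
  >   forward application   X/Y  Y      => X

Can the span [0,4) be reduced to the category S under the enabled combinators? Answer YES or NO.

[0,4] S   <
  [0,2] PP   >
    [0,1] "heard" : PP/N
    [1,2] "city" : N
  [2,4] S\PP   <
    [2,3] "here" : NP\PP
    [3,4] "river" : (S\PP)\(NP\PP)

YES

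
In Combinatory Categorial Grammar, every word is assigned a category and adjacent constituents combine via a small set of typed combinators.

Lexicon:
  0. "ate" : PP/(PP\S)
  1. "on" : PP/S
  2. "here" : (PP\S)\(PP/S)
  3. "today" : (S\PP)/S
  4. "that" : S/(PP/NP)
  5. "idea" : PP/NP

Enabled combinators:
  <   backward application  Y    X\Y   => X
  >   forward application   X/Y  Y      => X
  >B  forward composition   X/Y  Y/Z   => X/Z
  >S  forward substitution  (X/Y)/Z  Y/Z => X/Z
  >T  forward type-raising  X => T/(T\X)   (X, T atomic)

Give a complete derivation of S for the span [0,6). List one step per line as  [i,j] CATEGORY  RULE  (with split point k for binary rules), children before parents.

[0,1] PP/(PP\S)  lex  "ate"
[1,2] PP/S  lex  "on"
[2,3] (PP\S)\(PP/S)  lex  "here"
[1,3] PP\S  <  k=2
[0,3] PP  >  k=1
[3,4] (S\PP)/S  lex  "today"
[4,5] S/(PP/NP)  lex  "that"
[5,6] PP/NP  lex  "idea"
[4,6] S  >  k=5
[3,6] S\PP  >  k=4
[0,6] S  <  k=3

[0,6] S   <
  [0,3] PP   >
    [0,1] "ate" : PP/(PP\S)
    [1,3] PP\S   <
      [1,2] "on" : PP/S
      [2,3] "here" : (PP\S)\(PP/S)
  [3,6] S\PP   >
    [3,4] "today" : (S\PP)/S
    [4,6] S   >
      [4,5] "that" : S/(PP/NP)
      [5,6] "idea" : PP/NP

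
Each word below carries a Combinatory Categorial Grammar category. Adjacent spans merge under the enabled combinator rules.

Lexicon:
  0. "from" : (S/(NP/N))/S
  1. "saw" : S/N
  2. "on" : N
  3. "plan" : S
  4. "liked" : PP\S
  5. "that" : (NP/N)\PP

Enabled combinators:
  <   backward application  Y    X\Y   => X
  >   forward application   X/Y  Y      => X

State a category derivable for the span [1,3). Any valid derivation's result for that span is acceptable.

[0,6] S   >
  [0,3] S/(NP/N)   >
    [0,1] "from" : (S/(NP/N))/S
    [1,3] S   >
      [1,2] "saw" : S/N
      [2,3] "on" : N
  [3,6] NP/N   <
    [3,5] PP   <
      [3,4] "plan" : S
      [4,5] "liked" : PP\S
    [5,6] "that" : (NP/N)\PP

S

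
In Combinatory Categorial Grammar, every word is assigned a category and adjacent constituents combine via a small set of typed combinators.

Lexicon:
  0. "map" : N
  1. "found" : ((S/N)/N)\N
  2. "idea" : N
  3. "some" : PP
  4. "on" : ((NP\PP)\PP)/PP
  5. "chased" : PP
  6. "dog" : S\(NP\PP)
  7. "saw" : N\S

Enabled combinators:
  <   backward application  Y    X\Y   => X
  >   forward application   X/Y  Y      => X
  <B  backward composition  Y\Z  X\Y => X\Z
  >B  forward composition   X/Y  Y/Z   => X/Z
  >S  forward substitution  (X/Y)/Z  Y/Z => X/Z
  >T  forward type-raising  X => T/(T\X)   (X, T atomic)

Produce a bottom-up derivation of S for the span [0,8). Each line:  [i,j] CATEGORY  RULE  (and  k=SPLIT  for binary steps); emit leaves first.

[0,8] S   >
  [0,3] S/N   >
    [0,2] (S/N)/N   <
      [0,1] "map" : N
      [1,2] "found" : ((S/N)/N)\N
    [2,3] "idea" : N
  [3,8] N   <
    [3,7] S   <
      [3,4] "some" : PP
      [4,7] S\PP   <B
        [4,6] (NP\PP)\PP   >
          [4,5] "on" : ((NP\PP)\PP)/PP
          [5,6] "chased" : PP
        [6,7] "dog" : S\(NP\PP)
    [7,8] "saw" : N\S

[0,1] N  lex  "map"
[1,2] ((S/N)/N)\N  lex  "found"
[0,2] (S/N)/N  <  k=1
[2,3] N  lex  "idea"
[0,3] S/N  >  k=2
[3,4] PP  lex  "some"
[4,5] ((NP\PP)\PP)/PP  lex  "on"
[5,6] PP  lex  "chased"
[4,6] (NP\PP)\PP  >  k=5
[6,7] S\(NP\PP)  lex  "dog"
[4,7] S\PP  <B  k=6
[3,7] S  <  k=4
[7,8] N\S  lex  "saw"
[3,8] N  <  k=7
[0,8] S  >  k=3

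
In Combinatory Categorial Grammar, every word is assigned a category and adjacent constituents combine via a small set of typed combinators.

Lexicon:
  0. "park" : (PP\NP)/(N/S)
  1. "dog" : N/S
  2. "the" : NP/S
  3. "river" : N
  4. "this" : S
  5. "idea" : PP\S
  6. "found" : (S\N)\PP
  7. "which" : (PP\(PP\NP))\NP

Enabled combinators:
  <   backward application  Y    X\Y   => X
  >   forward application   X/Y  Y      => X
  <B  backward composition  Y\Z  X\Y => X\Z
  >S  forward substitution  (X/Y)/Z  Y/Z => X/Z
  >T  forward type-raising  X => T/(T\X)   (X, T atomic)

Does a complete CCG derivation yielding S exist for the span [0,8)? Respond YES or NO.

NO

(PP\NP)/(N/S) N/S NP/S N S PP\S (S\N)\PP (PP\(PP\NP))\NP
CKY chart[0,8] = {N/(N\PP), NP/(NP\PP), PP, PP/(PP\PP), S/(S\PP)}; S ∉ chart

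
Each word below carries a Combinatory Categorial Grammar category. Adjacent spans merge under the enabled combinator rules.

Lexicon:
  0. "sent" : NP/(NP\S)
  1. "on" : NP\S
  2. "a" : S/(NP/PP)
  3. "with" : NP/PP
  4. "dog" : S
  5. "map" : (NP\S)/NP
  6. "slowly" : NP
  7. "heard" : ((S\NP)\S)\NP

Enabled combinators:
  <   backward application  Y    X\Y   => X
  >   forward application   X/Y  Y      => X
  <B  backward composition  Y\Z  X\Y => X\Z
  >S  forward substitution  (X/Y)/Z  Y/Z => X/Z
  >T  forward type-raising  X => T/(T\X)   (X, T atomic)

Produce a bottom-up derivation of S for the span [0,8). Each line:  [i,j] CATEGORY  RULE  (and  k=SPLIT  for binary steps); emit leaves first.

[0,8] S   <
  [0,2] NP   >
    [0,1] "sent" : NP/(NP\S)
    [1,2] "on" : NP\S
  [2,8] S\NP   <
    [2,4] S   >
      [2,3] "a" : S/(NP/PP)
      [3,4] "with" : NP/PP
    [4,8] (S\NP)\S   <
      [4,7] NP   <
        [4,5] "dog" : S
        [5,7] NP\S   >
          [5,6] "map" : (NP\S)/NP
          [6,7] "slowly" : NP
      [7,8] "heard" : ((S\NP)\S)\NP

[0,1] NP/(NP\S)  lex  "sent"
[1,2] NP\S  lex  "on"
[0,2] NP  >  k=1
[2,3] S/(NP/PP)  lex  "a"
[3,4] NP/PP  lex  "with"
[2,4] S  >  k=3
[4,5] S  lex  "dog"
[5,6] (NP\S)/NP  lex  "map"
[6,7] NP  lex  "slowly"
[5,7] NP\S  >  k=6
[4,7] NP  <  k=5
[7,8] ((S\NP)\S)\NP  lex  "heard"
[4,8] (S\NP)\S  <  k=7
[2,8] S\NP  <  k=4
[0,8] S  <  k=2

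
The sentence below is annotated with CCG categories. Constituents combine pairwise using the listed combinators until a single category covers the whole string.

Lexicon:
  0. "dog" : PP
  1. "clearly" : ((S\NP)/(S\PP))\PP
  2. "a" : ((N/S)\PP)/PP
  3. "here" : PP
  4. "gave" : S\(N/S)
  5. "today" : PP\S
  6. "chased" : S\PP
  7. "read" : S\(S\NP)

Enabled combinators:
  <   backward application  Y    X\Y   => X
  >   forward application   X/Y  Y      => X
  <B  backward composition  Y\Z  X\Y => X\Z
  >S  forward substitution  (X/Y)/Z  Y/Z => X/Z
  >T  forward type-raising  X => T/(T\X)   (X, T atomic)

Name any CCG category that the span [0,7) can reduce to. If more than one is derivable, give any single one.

[0,8] S   <
  [0,7] S\NP   >
    [0,2] (S\NP)/(S\PP)   <
      [0,1] "dog" : PP
      [1,2] "clearly" : ((S\NP)/(S\PP))\PP
    [2,7] S\PP   <B
      [2,5] S\PP   <B
        [2,4] (N/S)\PP   >
          [2,3] "a" : ((N/S)\PP)/PP
          [3,4] "here" : PP
        [4,5] "gave" : S\(N/S)
      [5,7] S\S   <B
        [5,6] "today" : PP\S
        [6,7] "chased" : S\PP
  [7,8] "read" : S\(S\NP)

S\NP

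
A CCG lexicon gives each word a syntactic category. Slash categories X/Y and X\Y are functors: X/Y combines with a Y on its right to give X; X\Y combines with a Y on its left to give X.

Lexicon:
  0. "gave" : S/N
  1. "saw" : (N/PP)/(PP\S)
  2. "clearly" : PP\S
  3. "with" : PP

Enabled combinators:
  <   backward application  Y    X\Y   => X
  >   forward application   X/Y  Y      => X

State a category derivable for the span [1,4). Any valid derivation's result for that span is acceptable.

N

[0,4] S   >
  [0,1] "gave" : S/N
  [1,4] N   >
    [1,3] N/PP   >
      [1,2] "saw" : (N/PP)/(PP\S)
      [2,3] "clearly" : PP\S
    [3,4] "with" : PP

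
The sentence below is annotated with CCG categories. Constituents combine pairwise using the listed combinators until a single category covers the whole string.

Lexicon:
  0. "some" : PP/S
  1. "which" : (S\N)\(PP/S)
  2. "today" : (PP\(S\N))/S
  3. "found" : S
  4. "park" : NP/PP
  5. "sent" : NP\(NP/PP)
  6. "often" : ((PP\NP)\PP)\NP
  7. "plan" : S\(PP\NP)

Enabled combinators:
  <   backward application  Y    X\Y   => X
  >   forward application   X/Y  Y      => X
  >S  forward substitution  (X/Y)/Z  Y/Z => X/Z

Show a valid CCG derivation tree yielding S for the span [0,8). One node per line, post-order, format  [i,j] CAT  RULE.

[0,1] PP/S  lex  "some"
[1,2] (S\N)\(PP/S)  lex  "which"
[0,2] S\N  <  k=1
[2,3] (PP\(S\N))/S  lex  "today"
[3,4] S  lex  "found"
[2,4] PP\(S\N)  >  k=3
[0,4] PP  <  k=2
[4,5] NP/PP  lex  "park"
[5,6] NP\(NP/PP)  lex  "sent"
[4,6] NP  <  k=5
[6,7] ((PP\NP)\PP)\NP  lex  "often"
[4,7] (PP\NP)\PP  <  k=6
[0,7] PP\NP  <  k=4
[7,8] S\(PP\NP)  lex  "plan"
[0,8] S  <  k=7

[0,8] S   <
  [0,7] PP\NP   <
    [0,4] PP   <
      [0,2] S\N   <
        [0,1] "some" : PP/S
        [1,2] "which" : (S\N)\(PP/S)
      [2,4] PP\(S\N)   >
        [2,3] "today" : (PP\(S\N))/S
        [3,4] "found" : S
    [4,7] (PP\NP)\PP   <
      [4,6] NP   <
        [4,5] "park" : NP/PP
        [5,6] "sent" : NP\(NP/PP)
      [6,7] "often" : ((PP\NP)\PP)\NP
  [7,8] "plan" : S\(PP\NP)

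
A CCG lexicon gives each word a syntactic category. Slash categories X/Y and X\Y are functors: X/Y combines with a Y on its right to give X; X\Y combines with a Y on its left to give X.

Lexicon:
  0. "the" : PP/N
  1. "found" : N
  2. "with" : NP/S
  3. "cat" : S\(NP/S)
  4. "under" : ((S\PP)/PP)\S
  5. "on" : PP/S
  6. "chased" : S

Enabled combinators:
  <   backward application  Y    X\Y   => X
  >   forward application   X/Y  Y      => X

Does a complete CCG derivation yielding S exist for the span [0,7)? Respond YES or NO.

[0,7] S   <
  [0,2] PP   >
    [0,1] "the" : PP/N
    [1,2] "found" : N
  [2,7] S\PP   >
    [2,5] (S\PP)/PP   <
      [2,4] S   <
        [2,3] "with" : NP/S
        [3,4] "cat" : S\(NP/S)
      [4,5] "under" : ((S\PP)/PP)\S
    [5,7] PP   >
      [5,6] "on" : PP/S
      [6,7] "chased" : S

YES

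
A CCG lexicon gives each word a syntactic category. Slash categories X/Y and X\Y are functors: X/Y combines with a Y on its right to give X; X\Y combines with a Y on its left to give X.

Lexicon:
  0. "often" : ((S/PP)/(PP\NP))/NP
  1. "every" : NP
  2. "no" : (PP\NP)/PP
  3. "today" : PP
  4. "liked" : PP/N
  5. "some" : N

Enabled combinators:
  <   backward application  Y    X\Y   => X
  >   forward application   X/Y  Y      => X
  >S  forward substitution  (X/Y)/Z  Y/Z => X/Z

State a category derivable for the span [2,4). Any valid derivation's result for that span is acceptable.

PP\NP

[0,6] S   >
  [0,4] S/PP   >
    [0,2] (S/PP)/(PP\NP)   >
      [0,1] "often" : ((S/PP)/(PP\NP))/NP
      [1,2] "every" : NP
    [2,4] PP\NP   >
      [2,3] "no" : (PP\NP)/PP
      [3,4] "today" : PP
  [4,6] PP   >
    [4,5] "liked" : PP/N
    [5,6] "some" : N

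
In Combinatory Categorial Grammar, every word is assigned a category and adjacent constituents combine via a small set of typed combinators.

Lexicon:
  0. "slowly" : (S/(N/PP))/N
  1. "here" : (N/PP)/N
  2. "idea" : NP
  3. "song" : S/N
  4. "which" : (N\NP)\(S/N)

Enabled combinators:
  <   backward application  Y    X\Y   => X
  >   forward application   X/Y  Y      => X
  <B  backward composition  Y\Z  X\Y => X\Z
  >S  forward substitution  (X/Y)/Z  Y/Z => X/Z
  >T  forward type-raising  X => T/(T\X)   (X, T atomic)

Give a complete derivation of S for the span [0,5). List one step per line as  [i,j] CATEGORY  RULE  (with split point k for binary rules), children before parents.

[0,1] (S/(N/PP))/N  lex  "slowly"
[1,2] (N/PP)/N  lex  "here"
[0,2] S/N  >S  k=1
[2,3] NP  lex  "idea"
[2,3] N/(N\NP)  >T
[3,4] S/N  lex  "song"
[4,5] (N\NP)\(S/N)  lex  "which"
[3,5] N\NP  <  k=4
[2,5] N  >  k=3
[0,5] S  >  k=2

[0,5] S   >
  [0,2] S/N   >S
    [0,1] "slowly" : (S/(N/PP))/N
    [1,2] "here" : (N/PP)/N
  [2,5] N   >
    [2,3] N/(N\NP)   >T
      [2,3] "idea" : NP
    [3,5] N\NP   <
      [3,4] "song" : S/N
      [4,5] "which" : (N\NP)\(S/N)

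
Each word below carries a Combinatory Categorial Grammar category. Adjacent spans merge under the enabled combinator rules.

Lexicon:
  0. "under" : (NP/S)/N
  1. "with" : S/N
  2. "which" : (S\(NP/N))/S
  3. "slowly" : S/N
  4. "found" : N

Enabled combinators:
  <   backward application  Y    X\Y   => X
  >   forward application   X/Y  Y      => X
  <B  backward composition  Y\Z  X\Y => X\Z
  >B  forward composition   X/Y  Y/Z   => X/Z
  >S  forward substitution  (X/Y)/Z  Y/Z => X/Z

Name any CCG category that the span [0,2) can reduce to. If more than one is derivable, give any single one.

[0,5] S   <
  [0,2] NP/N   >S
    [0,1] "under" : (NP/S)/N
    [1,2] "with" : S/N
  [2,5] S\(NP/N)   >
    [2,3] "which" : (S\(NP/N))/S
    [3,5] S   >
      [3,4] "slowly" : S/N
      [4,5] "found" : N

NP/N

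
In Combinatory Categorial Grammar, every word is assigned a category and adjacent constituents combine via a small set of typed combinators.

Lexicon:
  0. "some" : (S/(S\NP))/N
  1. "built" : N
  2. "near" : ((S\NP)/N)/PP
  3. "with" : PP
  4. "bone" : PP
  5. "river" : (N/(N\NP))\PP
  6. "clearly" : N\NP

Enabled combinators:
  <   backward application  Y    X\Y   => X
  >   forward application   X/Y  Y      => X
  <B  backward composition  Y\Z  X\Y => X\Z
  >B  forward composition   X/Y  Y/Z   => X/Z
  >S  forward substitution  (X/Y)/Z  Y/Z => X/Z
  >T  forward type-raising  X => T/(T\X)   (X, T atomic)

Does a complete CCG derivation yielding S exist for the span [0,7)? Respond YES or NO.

[0,7] S   >
  [0,2] S/(S\NP)   >
    [0,1] "some" : (S/(S\NP))/N
    [1,2] "built" : N
  [2,7] S\NP   >
    [2,4] (S\NP)/N   >
      [2,3] "near" : ((S\NP)/N)/PP
      [3,4] "with" : PP
    [4,7] N   >
      [4,6] N/(N\NP)   <
        [4,5] "bone" : PP
        [5,6] "river" : (N/(N\NP))\PP
      [6,7] "clearly" : N\NP

YES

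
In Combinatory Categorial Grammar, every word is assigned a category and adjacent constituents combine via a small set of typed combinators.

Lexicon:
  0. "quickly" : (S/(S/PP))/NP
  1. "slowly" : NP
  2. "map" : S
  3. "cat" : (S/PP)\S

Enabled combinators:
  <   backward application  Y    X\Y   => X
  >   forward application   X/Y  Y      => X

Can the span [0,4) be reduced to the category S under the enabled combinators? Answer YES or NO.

YES

[0,4] S   >
  [0,2] S/(S/PP)   >
    [0,1] "quickly" : (S/(S/PP))/NP
    [1,2] "slowly" : NP
  [2,4] S/PP   <
    [2,3] "map" : S
    [3,4] "cat" : (S/PP)\S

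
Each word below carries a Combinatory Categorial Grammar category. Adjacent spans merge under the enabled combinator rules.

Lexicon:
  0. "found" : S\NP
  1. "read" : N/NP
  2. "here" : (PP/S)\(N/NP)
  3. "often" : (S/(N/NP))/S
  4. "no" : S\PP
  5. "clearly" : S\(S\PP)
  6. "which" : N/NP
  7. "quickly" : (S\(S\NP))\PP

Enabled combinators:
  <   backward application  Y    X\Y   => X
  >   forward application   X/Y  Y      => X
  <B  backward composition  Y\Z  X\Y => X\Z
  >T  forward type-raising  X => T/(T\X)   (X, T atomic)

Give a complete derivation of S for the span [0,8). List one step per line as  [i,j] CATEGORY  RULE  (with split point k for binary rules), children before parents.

[0,1] S\NP  lex  "found"
[1,2] N/NP  lex  "read"
[2,3] (PP/S)\(N/NP)  lex  "here"
[1,3] PP/S  <  k=2
[3,4] (S/(N/NP))/S  lex  "often"
[4,5] S\PP  lex  "no"
[5,6] S\(S\PP)  lex  "clearly"
[4,6] S  <  k=5
[3,6] S/(N/NP)  >  k=4
[6,7] N/NP  lex  "which"
[3,7] S  >  k=6
[1,7] PP  >  k=3
[7,8] (S\(S\NP))\PP  lex  "quickly"
[1,8] S\(S\NP)  <  k=7
[0,8] S  <  k=1

[0,8] S   <
  [0,1] "found" : S\NP
  [1,8] S\(S\NP)   <
    [1,7] PP   >
      [1,3] PP/S   <
        [1,2] "read" : N/NP
        [2,3] "here" : (PP/S)\(N/NP)
      [3,7] S   >
        [3,6] S/(N/NP)   >
          [3,4] "often" : (S/(N/NP))/S
          [4,6] S   <
            [4,5] "no" : S\PP
            [5,6] "clearly" : S\(S\PP)
        [6,7] "which" : N/NP
    [7,8] "quickly" : (S\(S\NP))\PP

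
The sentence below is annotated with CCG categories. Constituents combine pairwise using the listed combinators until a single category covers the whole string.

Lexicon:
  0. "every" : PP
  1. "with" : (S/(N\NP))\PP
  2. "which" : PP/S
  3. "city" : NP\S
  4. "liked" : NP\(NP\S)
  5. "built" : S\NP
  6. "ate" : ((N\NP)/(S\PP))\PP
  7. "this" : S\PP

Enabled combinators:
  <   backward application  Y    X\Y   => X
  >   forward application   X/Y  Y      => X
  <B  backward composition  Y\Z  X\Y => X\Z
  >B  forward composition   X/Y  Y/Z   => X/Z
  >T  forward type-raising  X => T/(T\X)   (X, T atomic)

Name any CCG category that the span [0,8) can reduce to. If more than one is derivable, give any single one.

[0,8] S   >
  [0,2] S/(N\NP)   <
    [0,1] "every" : PP
    [1,2] "with" : (S/(N\NP))\PP
  [2,8] N\NP   >
    [2,7] (N\NP)/(S\PP)   <
      [2,6] PP   >
        [2,3] "which" : PP/S
        [3,6] S   <
          [3,5] NP   <
            [3,4] "city" : NP\S
            [4,5] "liked" : NP\(NP\S)
          [5,6] "built" : S\NP
      [6,7] "ate" : ((N\NP)/(S\PP))\PP
    [7,8] "this" : S\PP

S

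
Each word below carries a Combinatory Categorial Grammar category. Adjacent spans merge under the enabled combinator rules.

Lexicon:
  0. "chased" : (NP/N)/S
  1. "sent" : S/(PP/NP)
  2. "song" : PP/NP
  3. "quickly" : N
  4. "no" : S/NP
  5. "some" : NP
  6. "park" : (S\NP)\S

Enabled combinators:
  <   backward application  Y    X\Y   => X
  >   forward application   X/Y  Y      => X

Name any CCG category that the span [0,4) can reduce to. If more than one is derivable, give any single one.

[0,7] S   <
  [0,4] NP   >
    [0,3] NP/N   >
      [0,1] "chased" : (NP/N)/S
      [1,3] S   >
        [1,2] "sent" : S/(PP/NP)
        [2,3] "song" : PP/NP
    [3,4] "quickly" : N
  [4,7] S\NP   <
    [4,6] S   >
      [4,5] "no" : S/NP
      [5,6] "some" : NP
    [6,7] "park" : (S\NP)\S

NP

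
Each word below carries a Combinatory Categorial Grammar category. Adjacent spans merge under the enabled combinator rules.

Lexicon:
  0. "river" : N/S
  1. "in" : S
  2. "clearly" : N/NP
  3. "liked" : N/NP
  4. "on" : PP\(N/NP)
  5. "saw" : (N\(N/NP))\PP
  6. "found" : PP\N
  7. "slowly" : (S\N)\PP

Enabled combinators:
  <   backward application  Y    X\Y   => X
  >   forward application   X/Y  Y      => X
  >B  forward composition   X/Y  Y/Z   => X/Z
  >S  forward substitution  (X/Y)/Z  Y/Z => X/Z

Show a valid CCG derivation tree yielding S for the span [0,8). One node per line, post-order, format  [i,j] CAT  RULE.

[0,1] N/S  lex  "river"
[1,2] S  lex  "in"
[0,2] N  >  k=1
[2,3] N/NP  lex  "clearly"
[3,4] N/NP  lex  "liked"
[4,5] PP\(N/NP)  lex  "on"
[3,5] PP  <  k=4
[5,6] (N\(N/NP))\PP  lex  "saw"
[3,6] N\(N/NP)  <  k=5
[2,6] N  <  k=3
[6,7] PP\N  lex  "found"
[2,7] PP  <  k=6
[7,8] (S\N)\PP  lex  "slowly"
[2,8] S\N  <  k=7
[0,8] S  <  k=2

[0,8] S   <
  [0,2] N   >
    [0,1] "river" : N/S
    [1,2] "in" : S
  [2,8] S\N   <
    [2,7] PP   <
      [2,6] N   <
        [2,3] "clearly" : N/NP
        [3,6] N\(N/NP)   <
          [3,5] PP   <
            [3,4] "liked" : N/NP
            [4,5] "on" : PP\(N/NP)
          [5,6] "saw" : (N\(N/NP))\PP
      [6,7] "found" : PP\N
    [7,8] "slowly" : (S\N)\PP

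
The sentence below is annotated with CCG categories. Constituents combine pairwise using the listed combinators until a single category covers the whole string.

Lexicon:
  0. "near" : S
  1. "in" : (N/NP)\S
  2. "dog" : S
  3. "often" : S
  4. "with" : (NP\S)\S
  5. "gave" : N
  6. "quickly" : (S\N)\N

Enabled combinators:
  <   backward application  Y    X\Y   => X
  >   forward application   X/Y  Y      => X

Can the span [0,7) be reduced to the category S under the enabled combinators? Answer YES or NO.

YES

[0,7] S   <
  [0,5] N   >
    [0,2] N/NP   <
      [0,1] "near" : S
      [1,2] "in" : (N/NP)\S
    [2,5] NP   <
      [2,3] "dog" : S
      [3,5] NP\S   <
        [3,4] "often" : S
        [4,5] "with" : (NP\S)\S
  [5,7] S\N   <
    [5,6] "gave" : N
    [6,7] "quickly" : (S\N)\N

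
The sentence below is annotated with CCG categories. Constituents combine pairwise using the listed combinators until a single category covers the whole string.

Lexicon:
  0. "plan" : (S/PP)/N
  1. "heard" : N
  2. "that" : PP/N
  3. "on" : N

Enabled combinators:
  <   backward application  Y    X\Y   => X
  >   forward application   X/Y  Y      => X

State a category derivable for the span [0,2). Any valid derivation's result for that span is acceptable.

[0,4] S   >
  [0,2] S/PP   >
    [0,1] "plan" : (S/PP)/N
    [1,2] "heard" : N
  [2,4] PP   >
    [2,3] "that" : PP/N
    [3,4] "on" : N

S/PP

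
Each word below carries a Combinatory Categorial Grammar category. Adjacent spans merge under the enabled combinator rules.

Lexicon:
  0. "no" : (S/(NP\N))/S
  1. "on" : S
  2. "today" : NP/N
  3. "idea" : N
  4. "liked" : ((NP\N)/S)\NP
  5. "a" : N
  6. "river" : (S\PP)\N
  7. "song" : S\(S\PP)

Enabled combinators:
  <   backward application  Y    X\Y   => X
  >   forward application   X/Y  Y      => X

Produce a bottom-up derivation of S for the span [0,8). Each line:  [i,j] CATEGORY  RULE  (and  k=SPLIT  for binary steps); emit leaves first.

[0,8] S   >
  [0,2] S/(NP\N)   >
    [0,1] "no" : (S/(NP\N))/S
    [1,2] "on" : S
  [2,8] NP\N   >
    [2,5] (NP\N)/S   <
      [2,4] NP   >
        [2,3] "today" : NP/N
        [3,4] "idea" : N
      [4,5] "liked" : ((NP\N)/S)\NP
    [5,8] S   <
      [5,7] S\PP   <
        [5,6] "a" : N
        [6,7] "river" : (S\PP)\N
      [7,8] "song" : S\(S\PP)

[0,1] (S/(NP\N))/S  lex  "no"
[1,2] S  lex  "on"
[0,2] S/(NP\N)  >  k=1
[2,3] NP/N  lex  "today"
[3,4] N  lex  "idea"
[2,4] NP  >  k=3
[4,5] ((NP\N)/S)\NP  lex  "liked"
[2,5] (NP\N)/S  <  k=4
[5,6] N  lex  "a"
[6,7] (S\PP)\N  lex  "river"
[5,7] S\PP  <  k=6
[7,8] S\(S\PP)  lex  "song"
[5,8] S  <  k=7
[2,8] NP\N  >  k=5
[0,8] S  >  k=2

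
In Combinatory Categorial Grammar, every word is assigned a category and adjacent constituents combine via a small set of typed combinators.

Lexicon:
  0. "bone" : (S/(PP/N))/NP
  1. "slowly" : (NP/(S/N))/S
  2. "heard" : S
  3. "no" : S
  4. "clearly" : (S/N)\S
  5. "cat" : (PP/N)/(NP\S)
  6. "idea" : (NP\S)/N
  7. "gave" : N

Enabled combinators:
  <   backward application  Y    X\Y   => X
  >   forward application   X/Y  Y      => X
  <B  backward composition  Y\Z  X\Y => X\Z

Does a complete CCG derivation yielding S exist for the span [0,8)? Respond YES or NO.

YES

[0,8] S   >
  [0,5] S/(PP/N)   >
    [0,1] "bone" : (S/(PP/N))/NP
    [1,5] NP   >
      [1,3] NP/(S/N)   >
        [1,2] "slowly" : (NP/(S/N))/S
        [2,3] "heard" : S
      [3,5] S/N   <
        [3,4] "no" : S
        [4,5] "clearly" : (S/N)\S
  [5,8] PP/N   >
    [5,6] "cat" : (PP/N)/(NP\S)
    [6,8] NP\S   >
      [6,7] "idea" : (NP\S)/N
      [7,8] "gave" : N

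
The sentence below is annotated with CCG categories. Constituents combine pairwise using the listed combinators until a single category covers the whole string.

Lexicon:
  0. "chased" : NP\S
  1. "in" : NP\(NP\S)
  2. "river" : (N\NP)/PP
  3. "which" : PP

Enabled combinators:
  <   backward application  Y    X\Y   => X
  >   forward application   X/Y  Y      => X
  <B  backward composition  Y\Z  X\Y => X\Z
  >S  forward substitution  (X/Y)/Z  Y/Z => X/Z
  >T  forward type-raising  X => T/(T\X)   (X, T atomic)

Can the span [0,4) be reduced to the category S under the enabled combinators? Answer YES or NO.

NO

NP\S NP\(NP\S) (N\NP)/PP PP
CKY chart[0,4] = {N, N/(N\N), NP/(NP\N), PP/(PP\N), S/(S\N)}; S ∉ chart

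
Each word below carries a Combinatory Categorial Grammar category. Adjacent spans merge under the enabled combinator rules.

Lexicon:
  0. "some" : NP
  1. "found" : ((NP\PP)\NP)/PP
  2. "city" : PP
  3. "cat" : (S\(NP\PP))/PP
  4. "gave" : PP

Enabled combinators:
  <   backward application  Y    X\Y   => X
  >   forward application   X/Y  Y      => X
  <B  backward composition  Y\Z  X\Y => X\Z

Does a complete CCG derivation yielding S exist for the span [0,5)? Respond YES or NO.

YES

[0,5] S   <
  [0,3] NP\PP   <
    [0,1] "some" : NP
    [1,3] (NP\PP)\NP   >
      [1,2] "found" : ((NP\PP)\NP)/PP
      [2,3] "city" : PP
  [3,5] S\(NP\PP)   >
    [3,4] "cat" : (S\(NP\PP))/PP
    [4,5] "gave" : PP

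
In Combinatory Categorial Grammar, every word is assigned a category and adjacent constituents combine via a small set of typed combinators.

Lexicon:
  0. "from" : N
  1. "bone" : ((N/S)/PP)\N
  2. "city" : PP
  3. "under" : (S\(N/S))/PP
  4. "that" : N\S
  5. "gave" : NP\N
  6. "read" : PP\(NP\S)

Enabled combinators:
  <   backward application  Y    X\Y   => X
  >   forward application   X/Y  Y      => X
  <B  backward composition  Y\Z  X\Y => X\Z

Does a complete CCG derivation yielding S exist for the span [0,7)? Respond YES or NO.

YES

[0,7] S   <
  [0,3] N/S   >
    [0,2] (N/S)/PP   <
      [0,1] "from" : N
      [1,2] "bone" : ((N/S)/PP)\N
    [2,3] "city" : PP
  [3,7] S\(N/S)   >
    [3,4] "under" : (S\(N/S))/PP
    [4,7] PP   <
      [4,6] NP\S   <B
        [4,5] "that" : N\S
        [5,6] "gave" : NP\N
      [6,7] "read" : PP\(NP\S)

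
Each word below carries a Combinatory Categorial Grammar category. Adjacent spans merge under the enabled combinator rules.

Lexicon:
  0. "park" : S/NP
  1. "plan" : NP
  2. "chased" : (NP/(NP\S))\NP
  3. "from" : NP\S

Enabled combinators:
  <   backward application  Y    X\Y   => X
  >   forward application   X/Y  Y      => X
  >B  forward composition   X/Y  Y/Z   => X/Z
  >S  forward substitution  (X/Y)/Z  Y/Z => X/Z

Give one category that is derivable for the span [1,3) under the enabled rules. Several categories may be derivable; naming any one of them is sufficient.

[0,4] S   >
  [0,1] "park" : S/NP
  [1,4] NP   >
    [1,3] NP/(NP\S)   <
      [1,2] "plan" : NP
      [2,3] "chased" : (NP/(NP\S))\NP
    [3,4] "from" : NP\S

NP/(NP\S)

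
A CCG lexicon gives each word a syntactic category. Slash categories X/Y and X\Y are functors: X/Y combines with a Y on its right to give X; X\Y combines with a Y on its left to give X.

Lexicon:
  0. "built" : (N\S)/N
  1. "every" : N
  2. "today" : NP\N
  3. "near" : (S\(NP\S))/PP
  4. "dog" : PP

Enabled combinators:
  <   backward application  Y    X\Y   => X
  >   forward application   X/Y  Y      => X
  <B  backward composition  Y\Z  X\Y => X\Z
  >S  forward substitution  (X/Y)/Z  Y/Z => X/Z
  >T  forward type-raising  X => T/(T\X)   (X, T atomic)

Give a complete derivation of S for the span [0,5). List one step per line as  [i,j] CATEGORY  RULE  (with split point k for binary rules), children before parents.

[0,1] (N\S)/N  lex  "built"
[1,2] N  lex  "every"
[0,2] N\S  >  k=1
[2,3] NP\N  lex  "today"
[0,3] NP\S  <B  k=2
[3,4] (S\(NP\S))/PP  lex  "near"
[4,5] PP  lex  "dog"
[3,5] S\(NP\S)  >  k=4
[0,5] S  <  k=3

[0,5] S   <
  [0,3] NP\S   <B
    [0,2] N\S   >
      [0,1] "built" : (N\S)/N
      [1,2] "every" : N
    [2,3] "today" : NP\N
  [3,5] S\(NP\S)   >
    [3,4] "near" : (S\(NP\S))/PP
    [4,5] "dog" : PP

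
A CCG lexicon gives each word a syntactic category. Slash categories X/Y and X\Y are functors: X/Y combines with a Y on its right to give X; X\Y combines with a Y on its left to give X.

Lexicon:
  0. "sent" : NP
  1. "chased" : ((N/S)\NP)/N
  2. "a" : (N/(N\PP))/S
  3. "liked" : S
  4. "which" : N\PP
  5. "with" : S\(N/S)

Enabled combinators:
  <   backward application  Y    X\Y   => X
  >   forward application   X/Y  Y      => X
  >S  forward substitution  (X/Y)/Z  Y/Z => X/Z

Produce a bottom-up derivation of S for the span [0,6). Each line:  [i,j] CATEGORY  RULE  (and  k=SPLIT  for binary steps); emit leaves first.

[0,6] S   <
  [0,5] N/S   <
    [0,1] "sent" : NP
    [1,5] (N/S)\NP   >
      [1,2] "chased" : ((N/S)\NP)/N
      [2,5] N   >
        [2,4] N/(N\PP)   >
          [2,3] "a" : (N/(N\PP))/S
          [3,4] "liked" : S
        [4,5] "which" : N\PP
  [5,6] "with" : S\(N/S)

[0,1] NP  lex  "sent"
[1,2] ((N/S)\NP)/N  lex  "chased"
[2,3] (N/(N\PP))/S  lex  "a"
[3,4] S  lex  "liked"
[2,4] N/(N\PP)  >  k=3
[4,5] N\PP  lex  "which"
[2,5] N  >  k=4
[1,5] (N/S)\NP  >  k=2
[0,5] N/S  <  k=1
[5,6] S\(N/S)  lex  "with"
[0,6] S  <  k=5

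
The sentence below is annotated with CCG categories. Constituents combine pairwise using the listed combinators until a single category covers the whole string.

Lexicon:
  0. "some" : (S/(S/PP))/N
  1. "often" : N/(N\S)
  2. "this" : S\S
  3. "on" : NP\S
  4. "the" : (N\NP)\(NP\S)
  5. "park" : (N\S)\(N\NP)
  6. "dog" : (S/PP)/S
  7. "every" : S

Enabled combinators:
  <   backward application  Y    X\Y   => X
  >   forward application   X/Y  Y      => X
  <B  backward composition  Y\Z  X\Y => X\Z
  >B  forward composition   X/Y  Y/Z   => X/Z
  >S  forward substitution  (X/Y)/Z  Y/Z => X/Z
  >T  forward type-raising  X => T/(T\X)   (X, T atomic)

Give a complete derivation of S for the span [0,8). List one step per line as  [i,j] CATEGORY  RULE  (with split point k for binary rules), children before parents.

[0,1] (S/(S/PP))/N  lex  "some"
[1,2] N/(N\S)  lex  "often"
[2,3] S\S  lex  "this"
[3,4] NP\S  lex  "on"
[4,5] (N\NP)\(NP\S)  lex  "the"
[3,5] N\NP  <  k=4
[5,6] (N\S)\(N\NP)  lex  "park"
[3,6] N\S  <  k=5
[2,6] N\S  <B  k=3
[1,6] N  >  k=2
[0,6] S/(S/PP)  >  k=1
[6,7] (S/PP)/S  lex  "dog"
[7,8] S  lex  "every"
[6,8] S/PP  >  k=7
[0,8] S  >  k=6

[0,8] S   >
  [0,6] S/(S/PP)   >
    [0,1] "some" : (S/(S/PP))/N
    [1,6] N   >
      [1,2] "often" : N/(N\S)
      [2,6] N\S   <B
        [2,3] "this" : S\S
        [3,6] N\S   <
          [3,5] N\NP   <
            [3,4] "on" : NP\S
            [4,5] "the" : (N\NP)\(NP\S)
          [5,6] "park" : (N\S)\(N\NP)
  [6,8] S/PP   >
    [6,7] "dog" : (S/PP)/S
    [7,8] "every" : S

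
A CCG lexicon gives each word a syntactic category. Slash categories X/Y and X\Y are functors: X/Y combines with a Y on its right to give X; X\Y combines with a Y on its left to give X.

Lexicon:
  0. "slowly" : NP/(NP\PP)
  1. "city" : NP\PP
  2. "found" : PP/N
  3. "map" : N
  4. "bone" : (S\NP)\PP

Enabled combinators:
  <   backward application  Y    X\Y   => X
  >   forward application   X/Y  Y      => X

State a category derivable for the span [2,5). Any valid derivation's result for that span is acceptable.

[0,5] S   <
  [0,2] NP   >
    [0,1] "slowly" : NP/(NP\PP)
    [1,2] "city" : NP\PP
  [2,5] S\NP   <
    [2,4] PP   >
      [2,3] "found" : PP/N
      [3,4] "map" : N
    [4,5] "bone" : (S\NP)\PP

S\NP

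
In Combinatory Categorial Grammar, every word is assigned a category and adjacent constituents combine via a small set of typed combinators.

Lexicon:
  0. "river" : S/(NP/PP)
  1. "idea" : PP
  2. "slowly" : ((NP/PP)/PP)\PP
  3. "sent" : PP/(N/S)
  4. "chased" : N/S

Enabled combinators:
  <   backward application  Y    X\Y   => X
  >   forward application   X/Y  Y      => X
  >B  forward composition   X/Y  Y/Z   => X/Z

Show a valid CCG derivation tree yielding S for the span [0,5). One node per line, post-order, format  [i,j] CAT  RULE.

[0,1] S/(NP/PP)  lex  "river"
[1,2] PP  lex  "idea"
[2,3] ((NP/PP)/PP)\PP  lex  "slowly"
[1,3] (NP/PP)/PP  <  k=2
[0,3] S/PP  >B  k=1
[3,4] PP/(N/S)  lex  "sent"
[4,5] N/S  lex  "chased"
[3,5] PP  >  k=4
[0,5] S  >  k=3

[0,5] S   >
  [0,3] S/PP   >B
    [0,1] "river" : S/(NP/PP)
    [1,3] (NP/PP)/PP   <
      [1,2] "idea" : PP
      [2,3] "slowly" : ((NP/PP)/PP)\PP
  [3,5] PP   >
    [3,4] "sent" : PP/(N/S)
    [4,5] "chased" : N/S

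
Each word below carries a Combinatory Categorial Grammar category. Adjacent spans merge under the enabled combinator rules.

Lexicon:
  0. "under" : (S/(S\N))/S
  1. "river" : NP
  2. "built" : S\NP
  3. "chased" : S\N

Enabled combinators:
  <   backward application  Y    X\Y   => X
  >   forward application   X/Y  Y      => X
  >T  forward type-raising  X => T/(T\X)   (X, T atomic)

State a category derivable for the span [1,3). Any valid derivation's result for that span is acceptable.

S

[0,4] S   >
  [0,3] S/(S\N)   >
    [0,1] "under" : (S/(S\N))/S
    [1,3] S   >
      [1,2] S/(S\NP)   >T
        [1,2] "river" : NP
      [2,3] "built" : S\NP
  [3,4] "chased" : S\N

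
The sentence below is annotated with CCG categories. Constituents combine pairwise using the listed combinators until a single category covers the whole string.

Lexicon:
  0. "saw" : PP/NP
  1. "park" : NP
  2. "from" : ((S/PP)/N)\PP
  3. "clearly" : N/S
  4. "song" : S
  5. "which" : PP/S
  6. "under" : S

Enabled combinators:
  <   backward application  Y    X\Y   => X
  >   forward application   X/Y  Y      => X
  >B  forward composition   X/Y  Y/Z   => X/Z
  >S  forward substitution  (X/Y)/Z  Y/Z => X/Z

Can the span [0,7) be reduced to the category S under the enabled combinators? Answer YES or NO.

YES

[0,7] S   >
  [0,5] S/PP   >
    [0,3] (S/PP)/N   <
      [0,2] PP   >
        [0,1] "saw" : PP/NP
        [1,2] "park" : NP
      [2,3] "from" : ((S/PP)/N)\PP
    [3,5] N   >
      [3,4] "clearly" : N/S
      [4,5] "song" : S
  [5,7] PP   >
    [5,6] "which" : PP/S
    [6,7] "under" : S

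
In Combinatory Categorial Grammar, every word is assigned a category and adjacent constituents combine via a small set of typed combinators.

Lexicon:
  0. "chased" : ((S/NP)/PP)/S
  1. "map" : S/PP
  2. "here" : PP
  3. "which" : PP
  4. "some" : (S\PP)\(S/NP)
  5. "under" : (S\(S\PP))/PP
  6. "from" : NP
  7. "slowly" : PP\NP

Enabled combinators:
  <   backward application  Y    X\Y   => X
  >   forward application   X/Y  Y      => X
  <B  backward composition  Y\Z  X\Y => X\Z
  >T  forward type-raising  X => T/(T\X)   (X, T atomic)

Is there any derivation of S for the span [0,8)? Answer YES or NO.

YES

[0,8] S   <
  [0,5] S\PP   <
    [0,4] S/NP   >
      [0,3] (S/NP)/PP   >
        [0,1] "chased" : ((S/NP)/PP)/S
        [1,3] S   >
          [1,2] "map" : S/PP
          [2,3] "here" : PP
      [3,4] "which" : PP
    [4,5] "some" : (S\PP)\(S/NP)
  [5,8] S\(S\PP)   >
    [5,6] "under" : (S\(S\PP))/PP
    [6,8] PP   <
      [6,7] "from" : NP
      [7,8] "slowly" : PP\NP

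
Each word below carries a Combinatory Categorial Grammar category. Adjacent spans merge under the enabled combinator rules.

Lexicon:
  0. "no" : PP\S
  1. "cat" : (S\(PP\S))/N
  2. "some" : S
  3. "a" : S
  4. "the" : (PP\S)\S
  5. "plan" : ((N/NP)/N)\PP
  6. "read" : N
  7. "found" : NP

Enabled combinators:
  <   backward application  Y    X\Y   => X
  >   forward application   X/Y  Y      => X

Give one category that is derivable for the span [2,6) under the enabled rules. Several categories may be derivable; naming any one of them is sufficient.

(N/NP)/N

[0,8] S   <
  [0,1] "no" : PP\S
  [1,8] S\(PP\S)   >
    [1,2] "cat" : (S\(PP\S))/N
    [2,8] N   >
      [2,7] N/NP   >
        [2,6] (N/NP)/N   <
          [2,5] PP   <
            [2,3] "some" : S
            [3,5] PP\S   <
              [3,4] "a" : S
              [4,5] "the" : (PP\S)\S
          [5,6] "plan" : ((N/NP)/N)\PP
        [6,7] "read" : N
      [7,8] "found" : NP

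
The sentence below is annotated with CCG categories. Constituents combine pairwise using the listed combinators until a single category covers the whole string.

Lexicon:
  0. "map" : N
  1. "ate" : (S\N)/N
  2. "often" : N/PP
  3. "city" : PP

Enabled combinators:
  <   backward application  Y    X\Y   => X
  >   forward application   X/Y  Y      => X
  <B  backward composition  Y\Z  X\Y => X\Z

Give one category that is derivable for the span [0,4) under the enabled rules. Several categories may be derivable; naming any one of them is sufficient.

[0,4] S   <
  [0,1] "map" : N
  [1,4] S\N   >
    [1,2] "ate" : (S\N)/N
    [2,4] N   >
      [2,3] "often" : N/PP
      [3,4] "city" : PP

S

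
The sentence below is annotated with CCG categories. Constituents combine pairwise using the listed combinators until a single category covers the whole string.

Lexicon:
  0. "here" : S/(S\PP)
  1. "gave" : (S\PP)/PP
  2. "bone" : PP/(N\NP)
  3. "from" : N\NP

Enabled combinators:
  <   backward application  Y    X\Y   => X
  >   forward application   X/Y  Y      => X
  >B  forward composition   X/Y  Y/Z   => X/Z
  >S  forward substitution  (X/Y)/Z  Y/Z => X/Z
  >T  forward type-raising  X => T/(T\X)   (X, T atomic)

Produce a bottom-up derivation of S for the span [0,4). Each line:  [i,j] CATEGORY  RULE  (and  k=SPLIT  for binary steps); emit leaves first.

[0,4] S   >
  [0,1] "here" : S/(S\PP)
  [1,4] S\PP   >
    [1,2] "gave" : (S\PP)/PP
    [2,4] PP   >
      [2,3] "bone" : PP/(N\NP)
      [3,4] "from" : N\NP

[0,1] S/(S\PP)  lex  "here"
[1,2] (S\PP)/PP  lex  "gave"
[2,3] PP/(N\NP)  lex  "bone"
[3,4] N\NP  lex  "from"
[2,4] PP  >  k=3
[1,4] S\PP  >  k=2
[0,4] S  >  k=1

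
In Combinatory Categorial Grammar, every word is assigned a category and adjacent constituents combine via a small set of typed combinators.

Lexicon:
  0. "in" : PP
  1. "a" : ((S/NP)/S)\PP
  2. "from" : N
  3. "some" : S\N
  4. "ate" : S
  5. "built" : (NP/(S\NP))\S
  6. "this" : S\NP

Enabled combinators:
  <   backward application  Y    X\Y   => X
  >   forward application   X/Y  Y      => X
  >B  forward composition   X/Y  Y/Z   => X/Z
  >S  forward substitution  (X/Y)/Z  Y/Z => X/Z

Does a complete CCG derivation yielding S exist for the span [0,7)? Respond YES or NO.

YES

[0,7] S   >
  [0,4] S/NP   >
    [0,2] (S/NP)/S   <
      [0,1] "in" : PP
      [1,2] "a" : ((S/NP)/S)\PP
    [2,4] S   <
      [2,3] "from" : N
      [3,4] "some" : S\N
  [4,7] NP   >
    [4,6] NP/(S\NP)   <
      [4,5] "ate" : S
      [5,6] "built" : (NP/(S\NP))\S
    [6,7] "this" : S\NP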